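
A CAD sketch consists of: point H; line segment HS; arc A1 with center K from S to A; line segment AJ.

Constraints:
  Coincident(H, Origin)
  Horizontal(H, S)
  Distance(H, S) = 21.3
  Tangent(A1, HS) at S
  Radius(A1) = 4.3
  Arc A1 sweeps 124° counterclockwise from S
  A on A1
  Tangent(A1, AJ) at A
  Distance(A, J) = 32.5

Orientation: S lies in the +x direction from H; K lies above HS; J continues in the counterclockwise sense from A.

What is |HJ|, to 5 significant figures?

34.307

H is at the origin; H and S share the same y with |HS| = 21.3 and S on the +x side, so S = (21.300, 0.0000). Since A1 is tangent to HS there, KS ⟂ HS, so K = S + (0, 4.3) = (21.300, 4.3000). On A1, S sits at bearing -90° from K; a 124° counterclockwise sweep puts A at bearing 34°, so A = K + 4.3·(cos 34°, sin 34°) = (24.865, 6.7045). The tangent condition forces KA to be normal to AJ, so AJ runs along (−sin 34°, cos 34°); with |AJ| = 32.5, J = (6.6911, 33.648). Then |HJ| = |J − H| = 34.307.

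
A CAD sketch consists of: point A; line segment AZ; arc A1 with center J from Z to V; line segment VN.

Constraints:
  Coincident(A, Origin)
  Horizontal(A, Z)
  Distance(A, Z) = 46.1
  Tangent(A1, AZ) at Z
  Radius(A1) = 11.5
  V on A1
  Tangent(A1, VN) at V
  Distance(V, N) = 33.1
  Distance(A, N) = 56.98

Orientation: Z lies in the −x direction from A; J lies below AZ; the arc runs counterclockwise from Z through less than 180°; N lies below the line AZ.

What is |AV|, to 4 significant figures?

58.25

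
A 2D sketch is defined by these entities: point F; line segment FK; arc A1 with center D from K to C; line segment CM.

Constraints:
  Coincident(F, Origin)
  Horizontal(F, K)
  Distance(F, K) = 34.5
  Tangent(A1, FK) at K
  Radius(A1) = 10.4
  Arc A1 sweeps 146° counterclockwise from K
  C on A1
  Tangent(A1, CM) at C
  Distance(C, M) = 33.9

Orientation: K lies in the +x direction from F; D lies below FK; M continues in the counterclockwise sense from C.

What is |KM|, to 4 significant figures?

44.04

On A1, K sits at bearing 90° from D; a 146° counterclockwise sweep puts C at bearing 236°, so C = D + 10.4·(cos 236°, sin 236°) = (28.68, -19.02). Tangency of A1 to CM means the radius DC is perpendicular to CM, so CM runs along (−sin 236°, cos 236°); with |CM| = 33.9, M = (56.79, -37.98). Then |KM| = |M − K| = 44.04.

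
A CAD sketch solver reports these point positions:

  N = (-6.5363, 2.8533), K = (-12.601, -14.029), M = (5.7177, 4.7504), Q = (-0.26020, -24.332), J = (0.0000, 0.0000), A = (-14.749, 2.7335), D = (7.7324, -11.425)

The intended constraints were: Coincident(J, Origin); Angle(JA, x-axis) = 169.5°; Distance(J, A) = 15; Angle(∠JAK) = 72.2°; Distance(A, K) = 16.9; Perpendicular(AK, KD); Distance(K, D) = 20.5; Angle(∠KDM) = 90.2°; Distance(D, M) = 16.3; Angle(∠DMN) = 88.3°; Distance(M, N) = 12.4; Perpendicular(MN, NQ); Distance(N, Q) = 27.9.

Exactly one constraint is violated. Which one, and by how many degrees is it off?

Perpendicular(MN, NQ) — off by 4.20°.

J = (0.00, 0.00) ✓; JA at 169.5° ✓; |JA| = 15.00 ✓; ∠JAK = 72.20° ✓; |AK| = 16.90 ✓; ∠(AK, KD) = 90.00° ✓; |KD| = 20.50 ✓; ∠KDM = 90.20° ✓; |DM| = 16.30 ✓; ∠DMN = 88.30° ✓; |MN| = 12.40 ✓; ∠(MN, NQ) = 94.20° ✗; |NQ| = 27.90 ✓.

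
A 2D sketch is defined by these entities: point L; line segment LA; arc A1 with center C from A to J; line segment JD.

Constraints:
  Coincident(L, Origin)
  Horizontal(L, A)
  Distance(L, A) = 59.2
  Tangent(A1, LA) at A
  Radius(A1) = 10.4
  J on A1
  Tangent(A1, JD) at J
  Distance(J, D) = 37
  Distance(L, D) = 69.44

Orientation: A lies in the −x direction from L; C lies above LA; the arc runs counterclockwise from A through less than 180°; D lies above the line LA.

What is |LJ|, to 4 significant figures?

50.00

Checks: |LA| = 59.20 ✓; |CJ| = 10.40 ✓; ∠(CJ, JD) = 90.00° ✓; |JD| = 37.00 ✓; |LD| = 69.44 ✓.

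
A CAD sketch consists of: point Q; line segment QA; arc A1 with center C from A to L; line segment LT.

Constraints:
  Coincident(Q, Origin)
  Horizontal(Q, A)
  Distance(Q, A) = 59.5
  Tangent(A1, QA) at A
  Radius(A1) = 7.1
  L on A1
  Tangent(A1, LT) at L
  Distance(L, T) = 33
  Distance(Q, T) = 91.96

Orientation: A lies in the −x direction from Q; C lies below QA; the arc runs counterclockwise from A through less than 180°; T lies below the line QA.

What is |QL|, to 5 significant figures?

64.262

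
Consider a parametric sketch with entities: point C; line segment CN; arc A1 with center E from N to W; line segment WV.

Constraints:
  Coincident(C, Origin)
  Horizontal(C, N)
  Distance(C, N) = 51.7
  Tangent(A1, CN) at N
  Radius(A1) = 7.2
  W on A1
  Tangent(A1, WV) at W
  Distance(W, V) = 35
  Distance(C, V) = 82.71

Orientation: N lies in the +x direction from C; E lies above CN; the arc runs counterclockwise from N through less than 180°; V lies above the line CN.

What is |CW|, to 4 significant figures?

58.05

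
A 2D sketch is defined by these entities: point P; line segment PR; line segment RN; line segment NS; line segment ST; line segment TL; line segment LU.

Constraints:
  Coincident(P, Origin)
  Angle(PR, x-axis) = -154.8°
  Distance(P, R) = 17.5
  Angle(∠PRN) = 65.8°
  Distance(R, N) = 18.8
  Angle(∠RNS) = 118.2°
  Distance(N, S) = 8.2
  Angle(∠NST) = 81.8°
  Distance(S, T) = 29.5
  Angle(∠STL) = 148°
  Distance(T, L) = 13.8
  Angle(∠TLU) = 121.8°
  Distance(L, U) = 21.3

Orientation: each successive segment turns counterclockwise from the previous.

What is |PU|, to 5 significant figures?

39.360

P is at the origin; PR runs at -154.8° with length 17.5, so R = (-15.834, -7.4511). ∠PRN = 65.8° gives RN at -40.600° from the x-axis; with |RN| = 18.8, N = (-1.5602, -19.686). ∠RNS = 118.2° gives NS at 21.200° from the x-axis; with |NS| = 8.2, S = (6.0849, -16.720). ∠NST = 81.8° gives ST at 119.40° from the x-axis; with |ST| = 29.5, T = (-8.3968, 8.9804). ∠STL = 148.0° gives TL at 151.40° from the x-axis; with |TL| = 13.8, L = (-20.513, 15.586). ∠TLU = 121.8° gives LU at -150.40° from the x-axis; with |LU| = 21.3, U = (-39.033, 5.0654). Then |PU| = |U − P| = 39.360.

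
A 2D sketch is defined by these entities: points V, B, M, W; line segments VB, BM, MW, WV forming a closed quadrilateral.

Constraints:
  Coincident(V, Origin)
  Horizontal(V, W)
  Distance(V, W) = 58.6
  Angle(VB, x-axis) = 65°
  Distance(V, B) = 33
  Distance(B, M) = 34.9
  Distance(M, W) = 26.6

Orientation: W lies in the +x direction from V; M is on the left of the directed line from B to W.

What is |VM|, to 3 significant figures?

54.3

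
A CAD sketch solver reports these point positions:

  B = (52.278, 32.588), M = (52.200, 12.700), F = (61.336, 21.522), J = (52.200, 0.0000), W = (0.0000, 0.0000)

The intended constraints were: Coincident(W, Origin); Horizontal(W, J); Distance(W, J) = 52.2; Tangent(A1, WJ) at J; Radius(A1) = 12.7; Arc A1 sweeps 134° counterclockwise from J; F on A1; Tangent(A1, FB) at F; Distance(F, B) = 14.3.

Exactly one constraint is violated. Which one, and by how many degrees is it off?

Tangent(A1, FB) at F — off by 4.70°.

W = (0.00, 0.00) ✓; W.y = 0.00, J.y = 0.00 ✓; |WJ| = 52.20 ✓; ∠(MJ, JW) = 90.00° ✓; |MJ| = 12.70 ✓; bearing(M→F) − bearing(M→J) = 134.0° ✓; |MF| = 12.70 ✓; ∠(MF, FB) = 94.70° ✗; |FB| = 14.30 ✓.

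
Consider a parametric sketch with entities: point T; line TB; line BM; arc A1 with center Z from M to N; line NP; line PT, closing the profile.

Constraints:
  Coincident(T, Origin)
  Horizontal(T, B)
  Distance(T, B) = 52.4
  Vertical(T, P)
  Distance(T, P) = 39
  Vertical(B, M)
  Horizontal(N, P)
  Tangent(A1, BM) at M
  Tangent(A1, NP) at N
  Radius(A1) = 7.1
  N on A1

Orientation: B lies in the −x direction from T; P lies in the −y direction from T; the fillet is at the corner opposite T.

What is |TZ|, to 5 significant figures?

55.405

T is at the origin; TB is horizontal with |TB| = 52.4 and B on the −x side, so B = (-52.400, 0.0000). T and P share the same x with |TP| = 39.0 and P on the −y side, so P = (0.0000, -39.000). The virtual corner opposite T is at (-52.400, -39.000). Tangency of A1 to BM means the radius ZM is perpendicular to BM and tangency of A1 to NP means the radius ZN is perpendicular to NP, with radius 7.1, so the center Z sits 7.1 in from both sides at Z = (-45.300, -31.900). Then |TZ| = |Z − T| = 55.405.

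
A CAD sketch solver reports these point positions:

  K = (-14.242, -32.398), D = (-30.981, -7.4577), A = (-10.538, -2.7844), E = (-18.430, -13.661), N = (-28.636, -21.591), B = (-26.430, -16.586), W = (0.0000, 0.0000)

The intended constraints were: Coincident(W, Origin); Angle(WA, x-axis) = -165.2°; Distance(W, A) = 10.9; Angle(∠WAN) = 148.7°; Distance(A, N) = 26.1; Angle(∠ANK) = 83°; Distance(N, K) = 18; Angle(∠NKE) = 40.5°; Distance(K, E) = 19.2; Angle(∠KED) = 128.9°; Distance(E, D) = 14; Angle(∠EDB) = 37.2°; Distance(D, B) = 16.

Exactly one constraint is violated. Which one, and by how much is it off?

Distance(D, B) = 16 — off by 5.80.

W = (0.00, 0.00) ✓; WA at -165.2° ✓; |WA| = 10.90 ✓; ∠WAN = 148.7° ✓; |AN| = 26.10 ✓; ∠ANK = 83.00° ✓; |NK| = 18.00 ✓; ∠NKE = 40.50° ✓; |KE| = 19.20 ✓; ∠KED = 128.9° ✓; |ED| = 14.00 ✓; ∠EDB = 37.20° ✓; |DB| = 10.20 ✗.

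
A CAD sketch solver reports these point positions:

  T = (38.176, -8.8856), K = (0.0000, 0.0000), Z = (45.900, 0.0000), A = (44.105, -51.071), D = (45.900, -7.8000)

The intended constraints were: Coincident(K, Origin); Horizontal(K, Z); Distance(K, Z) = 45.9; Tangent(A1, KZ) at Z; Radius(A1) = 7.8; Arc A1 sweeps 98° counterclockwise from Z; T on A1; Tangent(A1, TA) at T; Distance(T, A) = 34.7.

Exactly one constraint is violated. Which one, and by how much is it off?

Distance(T, A) = 34.7 — off by 7.90.

K = (0.00, 0.00) ✓; K.y = 0.00, Z.y = 0.00 ✓; |KZ| = 45.90 ✓; ∠(DZ, ZK) = 90.00° ✓; |DZ| = 7.800 ✓; bearing(D→T) − bearing(D→Z) = 98.00° ✓; |DT| = 7.800 ✓; ∠(DT, TA) = 90.00° ✓; |TA| = 42.60 ✗.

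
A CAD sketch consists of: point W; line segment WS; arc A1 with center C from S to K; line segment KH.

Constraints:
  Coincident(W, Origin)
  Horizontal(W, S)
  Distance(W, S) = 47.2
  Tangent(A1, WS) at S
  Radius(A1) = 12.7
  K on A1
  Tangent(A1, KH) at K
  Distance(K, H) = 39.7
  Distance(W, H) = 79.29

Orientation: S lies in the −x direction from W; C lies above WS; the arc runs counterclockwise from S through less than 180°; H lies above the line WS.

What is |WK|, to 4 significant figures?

41.81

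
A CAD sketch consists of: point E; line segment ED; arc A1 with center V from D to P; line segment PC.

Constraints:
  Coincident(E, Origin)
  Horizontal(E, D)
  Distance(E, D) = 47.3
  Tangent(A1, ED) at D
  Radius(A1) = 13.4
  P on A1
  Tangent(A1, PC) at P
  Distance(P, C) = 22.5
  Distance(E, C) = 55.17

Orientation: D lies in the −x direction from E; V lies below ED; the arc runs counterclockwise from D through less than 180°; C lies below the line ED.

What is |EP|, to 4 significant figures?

60.93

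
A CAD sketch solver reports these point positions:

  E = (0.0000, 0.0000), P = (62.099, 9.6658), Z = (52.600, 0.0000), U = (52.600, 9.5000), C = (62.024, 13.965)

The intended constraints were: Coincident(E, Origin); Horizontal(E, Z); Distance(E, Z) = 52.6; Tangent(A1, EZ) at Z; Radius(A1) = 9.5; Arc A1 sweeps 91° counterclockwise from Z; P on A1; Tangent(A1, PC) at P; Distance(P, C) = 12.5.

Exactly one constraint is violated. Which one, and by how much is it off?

Distance(P, C) = 12.5 — off by 8.20.

E = (0.00, 0.00) ✓; E.y = 0.00, Z.y = 0.00 ✓; |EZ| = 52.60 ✓; ∠(UZ, ZE) = 90.00° ✓; |UZ| = 9.500 ✓; bearing(U→P) − bearing(U→Z) = 91.00° ✓; |UP| = 9.500 ✓; ∠(UP, PC) = 90.00° ✓; |PC| = 4.300 ✗.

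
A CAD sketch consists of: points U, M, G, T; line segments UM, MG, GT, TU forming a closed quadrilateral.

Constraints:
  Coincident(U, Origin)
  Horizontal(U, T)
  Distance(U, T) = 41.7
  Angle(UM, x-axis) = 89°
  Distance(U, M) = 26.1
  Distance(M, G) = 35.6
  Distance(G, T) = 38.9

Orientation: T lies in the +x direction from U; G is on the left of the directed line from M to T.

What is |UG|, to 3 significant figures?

51.1

Checks: |MG| = 35.60 ✓; |GT| = 38.90 ✓.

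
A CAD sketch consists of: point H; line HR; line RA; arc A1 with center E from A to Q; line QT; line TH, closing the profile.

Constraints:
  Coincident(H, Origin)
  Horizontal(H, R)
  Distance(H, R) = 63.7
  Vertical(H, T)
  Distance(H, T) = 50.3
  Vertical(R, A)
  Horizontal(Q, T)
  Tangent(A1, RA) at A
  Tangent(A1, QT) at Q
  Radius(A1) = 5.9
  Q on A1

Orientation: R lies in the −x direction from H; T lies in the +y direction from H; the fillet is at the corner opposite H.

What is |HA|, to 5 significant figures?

77.647

H is at the origin; HR is horizontal with |HR| = 63.7 and R on the −x side, so R = (-63.700, 0.0000). HT is vertical with |HT| = 50.3 and T on the +y side, so T = (0.0000, 50.300). The virtual corner opposite H is at (-63.700, 50.300). The tangent condition forces EA to be normal to RA and A1 meets QT tangentially, so EQ is at right angles to QT, with radius 5.9, so the center E sits 5.9 in from both sides at E = (-57.800, 44.400). That places the tangent points at A = (-63.700, 44.400) on RA and Q = (-57.800, 50.300) on QT. Then |HA| = |A − H| = 77.647.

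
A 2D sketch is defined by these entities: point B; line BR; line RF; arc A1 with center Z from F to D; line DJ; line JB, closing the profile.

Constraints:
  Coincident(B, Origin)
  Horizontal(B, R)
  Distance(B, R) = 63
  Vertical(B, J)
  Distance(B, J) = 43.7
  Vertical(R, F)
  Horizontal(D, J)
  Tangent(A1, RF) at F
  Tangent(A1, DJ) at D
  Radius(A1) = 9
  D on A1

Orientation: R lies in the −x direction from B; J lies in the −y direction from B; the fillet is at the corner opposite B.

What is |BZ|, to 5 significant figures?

64.188

B is at the origin; BR is horizontal with |BR| = 63.0 and R on the −x side, so R = (-63.000, 0.0000). BJ is vertical with |BJ| = 43.7 and J on the −y side, so J = (0.0000, -43.700). The virtual corner opposite B is at (-63.000, -43.700). Since A1 is tangent to RF there, ZF ⟂ RF and tangency of A1 to DJ means the radius ZD is perpendicular to DJ, with radius 9.0, so the center Z sits 9.0 in from both sides at Z = (-54.000, -34.700). Then |BZ| = |Z − B| = 64.188.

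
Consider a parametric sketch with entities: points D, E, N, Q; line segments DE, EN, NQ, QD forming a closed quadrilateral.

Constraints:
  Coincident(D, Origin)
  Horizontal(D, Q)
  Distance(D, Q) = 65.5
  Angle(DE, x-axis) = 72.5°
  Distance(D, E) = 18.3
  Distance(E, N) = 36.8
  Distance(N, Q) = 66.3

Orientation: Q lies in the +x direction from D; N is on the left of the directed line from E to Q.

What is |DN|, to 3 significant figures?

54.9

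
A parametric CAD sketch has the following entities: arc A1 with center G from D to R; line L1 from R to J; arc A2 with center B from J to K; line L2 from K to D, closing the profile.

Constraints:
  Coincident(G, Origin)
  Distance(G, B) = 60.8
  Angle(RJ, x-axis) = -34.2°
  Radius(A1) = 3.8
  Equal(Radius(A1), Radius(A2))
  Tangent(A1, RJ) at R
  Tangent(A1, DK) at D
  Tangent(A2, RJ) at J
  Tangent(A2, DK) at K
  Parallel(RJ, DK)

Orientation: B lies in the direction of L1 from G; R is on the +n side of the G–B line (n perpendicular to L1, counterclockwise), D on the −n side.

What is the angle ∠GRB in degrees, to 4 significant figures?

86.42°

The slot axis is L1's direction at -34.2°, so u = (cos -34.2°, sin -34.2°) = (0.8271, -0.5621) and n = (−sin -34.2°, cos -34.2°) = (0.5621, 0.8271). G is at the origin and B lies 60.8 along u from G, so B = 60.8·u = (50.29, -34.17). Tangency of A1 to both parallel lines with radius 3.8 puts R and D at G ± 3.8·n: R = (2.136, 3.143), D = (-2.136, -3.143). Then cos ∠GRB = RG·RB / (|RG||RB|), giving 86.42°.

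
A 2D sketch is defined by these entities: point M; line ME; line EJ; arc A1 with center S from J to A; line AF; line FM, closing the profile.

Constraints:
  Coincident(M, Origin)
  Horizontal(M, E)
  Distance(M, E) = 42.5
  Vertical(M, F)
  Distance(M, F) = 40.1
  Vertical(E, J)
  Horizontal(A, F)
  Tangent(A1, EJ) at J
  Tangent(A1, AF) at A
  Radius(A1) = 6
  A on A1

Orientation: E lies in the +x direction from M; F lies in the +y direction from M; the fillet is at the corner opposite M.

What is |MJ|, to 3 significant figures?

54.5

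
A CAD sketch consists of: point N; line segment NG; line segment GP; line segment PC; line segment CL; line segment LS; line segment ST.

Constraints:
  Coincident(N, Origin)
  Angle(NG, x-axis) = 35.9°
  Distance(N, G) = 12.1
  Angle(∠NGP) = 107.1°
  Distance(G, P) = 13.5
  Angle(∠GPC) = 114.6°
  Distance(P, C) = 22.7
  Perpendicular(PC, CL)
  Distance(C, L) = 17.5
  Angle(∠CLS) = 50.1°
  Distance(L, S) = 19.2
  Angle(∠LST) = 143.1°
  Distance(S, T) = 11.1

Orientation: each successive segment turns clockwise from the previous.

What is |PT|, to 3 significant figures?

7.82

∠CLS = 50.1° gives LS at 37.7° from the x-axis; with |LS| = 19.2, S = (13.8, -7.70). ∠LST = 143.1° gives ST at 0.800° from the x-axis; with |ST| = 11.1, T = (24.9, -7.55). Then |PT| = |T − P| = 7.82.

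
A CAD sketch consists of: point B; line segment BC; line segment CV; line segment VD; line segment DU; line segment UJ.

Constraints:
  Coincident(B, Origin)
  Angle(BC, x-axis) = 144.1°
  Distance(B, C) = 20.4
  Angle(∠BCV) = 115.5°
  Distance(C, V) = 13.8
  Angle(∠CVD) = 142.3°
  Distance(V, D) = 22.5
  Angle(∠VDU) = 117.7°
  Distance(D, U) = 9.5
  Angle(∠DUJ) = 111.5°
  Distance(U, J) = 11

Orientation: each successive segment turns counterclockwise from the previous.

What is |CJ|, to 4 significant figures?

31.75

B is at the origin; BC runs at 144.1° with length 20.4, so C = (-16.52, 11.96). ∠BCV = 115.5° gives CV at -151.4° from the x-axis; with |CV| = 13.8, V = (-28.64, 5.356). ∠CVD = 142.3° gives VD at -113.7° from the x-axis; with |VD| = 22.5, D = (-37.68, -15.25). ∠VDU = 117.7° gives DU at -51.40° from the x-axis; with |DU| = 9.5, U = (-31.76, -22.67). ∠DUJ = 111.5° gives UJ at 17.10° from the x-axis; with |UJ| = 11.0, J = (-21.24, -19.44). Then |CJ| = |J − C| = 31.75.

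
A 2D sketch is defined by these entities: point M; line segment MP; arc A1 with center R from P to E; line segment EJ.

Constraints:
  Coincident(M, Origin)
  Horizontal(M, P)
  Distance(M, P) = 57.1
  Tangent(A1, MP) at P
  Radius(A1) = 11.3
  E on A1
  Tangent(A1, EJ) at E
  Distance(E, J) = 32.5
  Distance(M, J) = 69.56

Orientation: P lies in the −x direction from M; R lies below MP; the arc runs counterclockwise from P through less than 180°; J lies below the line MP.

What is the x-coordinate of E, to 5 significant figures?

-67.208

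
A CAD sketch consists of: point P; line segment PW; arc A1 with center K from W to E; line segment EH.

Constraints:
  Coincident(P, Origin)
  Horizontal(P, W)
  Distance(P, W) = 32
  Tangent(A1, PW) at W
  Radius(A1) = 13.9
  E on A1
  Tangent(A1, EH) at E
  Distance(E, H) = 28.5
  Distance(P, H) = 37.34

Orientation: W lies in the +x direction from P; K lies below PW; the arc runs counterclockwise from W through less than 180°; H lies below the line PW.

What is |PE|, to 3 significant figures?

21.0

P is at the origin; P and W share the same y with |PW| = 32.0 and W on the +x side, so W = (32.0, 0.00). Tangency of A1 to PW means the radius KW is perpendicular to PW, so K = W + (0, -13.9) = (32.0, -13.9). Since KE ⟂ EH (tangency), |KH| = √(13.9² + 28.5²) = 31.7 regardless of where E sits on A1. So H lies on both circle(P, 37.34) and circle(K, 31.7); the below-PW intersection is H = (9.40, -36.1). E is the foot of the tangent from H: E = (18.9, -9.27).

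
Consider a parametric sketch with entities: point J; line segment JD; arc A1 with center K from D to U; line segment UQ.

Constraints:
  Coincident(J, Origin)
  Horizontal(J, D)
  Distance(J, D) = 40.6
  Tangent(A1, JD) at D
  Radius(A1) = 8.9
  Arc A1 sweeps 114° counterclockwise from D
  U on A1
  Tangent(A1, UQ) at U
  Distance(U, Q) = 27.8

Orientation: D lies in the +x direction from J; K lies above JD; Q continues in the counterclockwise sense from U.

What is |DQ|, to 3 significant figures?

38.0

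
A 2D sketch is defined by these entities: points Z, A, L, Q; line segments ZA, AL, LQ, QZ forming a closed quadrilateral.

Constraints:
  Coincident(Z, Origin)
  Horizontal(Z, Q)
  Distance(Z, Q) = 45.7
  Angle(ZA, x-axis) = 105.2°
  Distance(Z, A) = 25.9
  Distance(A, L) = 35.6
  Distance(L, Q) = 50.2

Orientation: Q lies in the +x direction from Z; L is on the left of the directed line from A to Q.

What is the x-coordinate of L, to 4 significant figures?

22.86

Checks: |AL| = 35.60 ✓; |LQ| = 50.20 ✓.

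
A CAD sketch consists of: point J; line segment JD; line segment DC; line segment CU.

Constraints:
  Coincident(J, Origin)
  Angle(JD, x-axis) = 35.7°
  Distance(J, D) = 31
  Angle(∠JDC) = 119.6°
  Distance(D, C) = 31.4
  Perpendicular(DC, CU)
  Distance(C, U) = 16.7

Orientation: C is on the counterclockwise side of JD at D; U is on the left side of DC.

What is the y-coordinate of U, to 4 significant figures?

47.54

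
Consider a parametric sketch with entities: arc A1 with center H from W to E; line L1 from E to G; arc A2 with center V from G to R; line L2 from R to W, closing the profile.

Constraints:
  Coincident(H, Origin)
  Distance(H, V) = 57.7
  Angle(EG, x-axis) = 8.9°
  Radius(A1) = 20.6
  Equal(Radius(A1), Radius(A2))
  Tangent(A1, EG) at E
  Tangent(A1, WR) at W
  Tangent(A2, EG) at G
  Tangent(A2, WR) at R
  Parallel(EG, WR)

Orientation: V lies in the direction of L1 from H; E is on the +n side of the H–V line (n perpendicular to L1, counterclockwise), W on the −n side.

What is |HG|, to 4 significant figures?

61.27

The slot axis is L1's direction at 8.9°, so u = (cos 8.9°, sin 8.9°) = (0.9880, 0.1547) and n = (−sin 8.9°, cos 8.9°) = (-0.1547, 0.9880). H is at the origin and V lies 57.7 along u from H, so V = 57.7·u = (57.01, 8.927). Tangency of A1 to both parallel lines with radius 20.6 puts E and W at H ± 20.6·n: E = (-3.187, 20.35), W = (3.187, -20.35). Equal radii place G and R the same way about V: G = V + 20.6·n = (53.82, 29.28), R = V − 20.6·n = (60.19, -11.43). Then |HG| = |G − H| = 61.27.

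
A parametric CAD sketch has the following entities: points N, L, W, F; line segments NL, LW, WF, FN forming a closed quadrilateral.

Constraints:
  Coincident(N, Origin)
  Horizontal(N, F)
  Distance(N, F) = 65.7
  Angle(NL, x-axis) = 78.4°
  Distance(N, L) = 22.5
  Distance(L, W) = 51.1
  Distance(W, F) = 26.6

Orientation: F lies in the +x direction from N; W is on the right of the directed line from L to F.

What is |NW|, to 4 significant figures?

44.01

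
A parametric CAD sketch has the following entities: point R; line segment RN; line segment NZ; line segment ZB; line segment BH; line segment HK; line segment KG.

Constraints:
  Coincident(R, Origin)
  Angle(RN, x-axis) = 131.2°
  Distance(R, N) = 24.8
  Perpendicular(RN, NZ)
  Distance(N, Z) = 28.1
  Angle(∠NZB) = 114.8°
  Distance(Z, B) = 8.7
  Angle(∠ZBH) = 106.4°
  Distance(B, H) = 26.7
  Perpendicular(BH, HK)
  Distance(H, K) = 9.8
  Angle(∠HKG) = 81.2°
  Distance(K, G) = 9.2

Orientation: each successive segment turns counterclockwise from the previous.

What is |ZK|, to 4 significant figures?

29.19

R is at the origin; RN runs at 131.2° with length 24.8, so N = (-16.34, 18.66). The perpendicularity gives NZ at right angles to RN, so NZ runs at -138.8°; with |NZ| = 28.1, Z = (-37.48, 0.1507). ∠NZB = 114.8° gives ZB at -73.60° from the x-axis; with |ZB| = 8.7, B = (-35.02, -8.195). ∠ZBH = 106.4° gives BH at 0.000° from the x-axis; with |BH| = 26.7, H = (-8.322, -8.195). BH ⟂ HK, so HK runs at 90.00°; with |HK| = 9.8, K = (-8.322, 1.605). Then |ZK| = |K − Z| = 29.19.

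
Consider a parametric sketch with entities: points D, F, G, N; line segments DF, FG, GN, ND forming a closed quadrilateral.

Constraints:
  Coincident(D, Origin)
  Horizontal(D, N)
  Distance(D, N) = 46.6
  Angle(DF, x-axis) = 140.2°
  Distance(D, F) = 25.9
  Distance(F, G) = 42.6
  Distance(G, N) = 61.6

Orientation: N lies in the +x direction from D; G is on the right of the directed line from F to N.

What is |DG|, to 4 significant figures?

26.66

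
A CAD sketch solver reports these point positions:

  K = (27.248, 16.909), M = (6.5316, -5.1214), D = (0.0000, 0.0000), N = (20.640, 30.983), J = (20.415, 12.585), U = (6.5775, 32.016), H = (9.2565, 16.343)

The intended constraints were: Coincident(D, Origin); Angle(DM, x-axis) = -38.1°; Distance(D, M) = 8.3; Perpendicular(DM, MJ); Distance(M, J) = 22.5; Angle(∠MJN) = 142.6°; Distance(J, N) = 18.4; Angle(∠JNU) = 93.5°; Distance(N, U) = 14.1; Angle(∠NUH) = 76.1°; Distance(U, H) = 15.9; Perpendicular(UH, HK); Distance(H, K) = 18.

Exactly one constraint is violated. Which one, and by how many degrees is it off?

Perpendicular(UH, HK) — off by 7.90°.

D = (0.00, 0.00) ✓; DM at -38.10° ✓; |DM| = 8.300 ✓; ∠(DM, MJ) = 90.00° ✓; |MJ| = 22.50 ✓; ∠MJN = 142.6° ✓; |JN| = 18.40 ✓; ∠JNU = 93.50° ✓; |NU| = 14.10 ✓; ∠NUH = 76.10° ✓; |UH| = 15.90 ✓; ∠(UH, HK) = 82.10° ✗; |HK| = 18.00 ✓.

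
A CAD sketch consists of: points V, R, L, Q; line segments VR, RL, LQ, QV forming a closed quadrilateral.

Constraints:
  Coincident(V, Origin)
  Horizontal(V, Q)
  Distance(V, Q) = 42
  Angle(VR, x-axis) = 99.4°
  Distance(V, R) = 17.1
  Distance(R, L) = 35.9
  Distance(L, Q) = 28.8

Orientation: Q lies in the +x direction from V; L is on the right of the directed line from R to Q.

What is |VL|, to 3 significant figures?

21.3

V is at the origin; VQ is horizontal with |VQ| = 42.0 and Q in +x, so Q = (42.0, 0). VR runs at 99.4° with |VR| = 17.1, so R = (-2.79, 16.9). L is determined by |RL| = 35.9 and |LQ| = 28.8 together: it lies at the intersection of circle(R, 35.9) and circle(Q, 28.8). With |RQ| = 47.9, the foot of the radical line on RQ is 28.7 from R and the perpendicular offset is √(35.9² − 28.7²) = 21.5. Taking the right-of-RQ solution: L = (16.5, -13.4).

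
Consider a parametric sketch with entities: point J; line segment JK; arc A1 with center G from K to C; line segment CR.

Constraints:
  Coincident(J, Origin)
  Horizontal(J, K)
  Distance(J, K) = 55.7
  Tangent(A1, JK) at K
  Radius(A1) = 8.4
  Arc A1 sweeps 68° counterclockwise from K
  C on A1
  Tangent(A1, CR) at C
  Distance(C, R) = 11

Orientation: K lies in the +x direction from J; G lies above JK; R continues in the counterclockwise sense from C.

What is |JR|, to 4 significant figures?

69.35

On A1, K sits at bearing -90° from G; a 68° counterclockwise sweep puts C at bearing -22°, so C = G + 8.4·(cos -22°, sin -22°) = (63.49, 5.253). Tangency of A1 to CR means the radius GC is perpendicular to CR, so CR runs along (−sin -22°, cos -22°); with |CR| = 11.0, R = (67.61, 15.45). Then |JR| = |R − J| = 69.35.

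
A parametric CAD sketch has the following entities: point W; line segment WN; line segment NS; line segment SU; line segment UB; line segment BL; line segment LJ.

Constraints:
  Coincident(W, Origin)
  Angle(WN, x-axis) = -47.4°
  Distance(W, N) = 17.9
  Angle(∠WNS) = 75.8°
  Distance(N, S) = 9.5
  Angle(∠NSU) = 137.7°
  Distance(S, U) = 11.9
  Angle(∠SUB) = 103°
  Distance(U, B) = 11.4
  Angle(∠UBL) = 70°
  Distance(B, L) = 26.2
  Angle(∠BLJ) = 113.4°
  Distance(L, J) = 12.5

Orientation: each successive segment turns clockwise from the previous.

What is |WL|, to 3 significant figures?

21.2

W is at the origin; WN runs at -47.4° with length 17.9, so N = (12.1, -13.2). ∠WNS = 75.8° gives NS at -152° from the x-axis; with |NS| = 9.5, S = (3.76, -17.7). ∠NSU = 137.7° gives SU at 166° from the x-axis; with |SU| = 11.9, U = (-7.79, -14.8). ∠SUB = 103.0° gives UB at 89.1° from the x-axis; with |UB| = 11.4, B = (-7.61, -3.44). ∠UBL = 70.0° gives BL at -20.9° from the x-axis; with |BL| = 26.2, L = (16.9, -12.8). Then |WL| = |L − W| = 21.2.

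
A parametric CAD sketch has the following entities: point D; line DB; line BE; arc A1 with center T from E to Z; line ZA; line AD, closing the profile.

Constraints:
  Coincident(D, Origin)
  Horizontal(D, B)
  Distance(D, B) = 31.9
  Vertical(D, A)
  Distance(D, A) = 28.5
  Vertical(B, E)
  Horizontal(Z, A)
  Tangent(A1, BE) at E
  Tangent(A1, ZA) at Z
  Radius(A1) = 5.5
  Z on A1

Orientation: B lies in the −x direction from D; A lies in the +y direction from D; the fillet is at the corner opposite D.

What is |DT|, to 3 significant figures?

35.0

DA is vertical with |DA| = 28.5 and A on the +y side, so A = (0.00, 28.5). The virtual corner opposite D is at (-31.9, 28.5). Tangency of A1 to BE means the radius TE is perpendicular to BE and tangency of A1 to ZA means the radius TZ is perpendicular to ZA, with radius 5.5, so the center T sits 5.5 in from both sides at T = (-26.4, 23.0). Then |DT| = |T − D| = 35.0.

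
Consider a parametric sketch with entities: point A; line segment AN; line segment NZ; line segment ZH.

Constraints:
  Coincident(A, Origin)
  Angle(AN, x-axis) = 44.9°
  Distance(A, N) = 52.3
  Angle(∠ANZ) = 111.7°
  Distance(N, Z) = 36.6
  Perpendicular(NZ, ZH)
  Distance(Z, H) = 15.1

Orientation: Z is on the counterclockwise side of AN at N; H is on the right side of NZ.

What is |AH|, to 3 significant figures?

84.8

∠ANZ = 111.7°, so NZ runs at 44.9° + (180° − 111.7°) = 113° from the x-axis; with |NZ| = 36.6, Z = N + 36.6·(cos 113°, sin 113°) = (22.6, 70.6). NZ is perpendicular to ZH; with |ZH| = 15.1 on the right of NZ, H = Z + 15.1·(0.919, 0.394) = (36.5, 76.5). Then |AH| = |H − A| = 84.8.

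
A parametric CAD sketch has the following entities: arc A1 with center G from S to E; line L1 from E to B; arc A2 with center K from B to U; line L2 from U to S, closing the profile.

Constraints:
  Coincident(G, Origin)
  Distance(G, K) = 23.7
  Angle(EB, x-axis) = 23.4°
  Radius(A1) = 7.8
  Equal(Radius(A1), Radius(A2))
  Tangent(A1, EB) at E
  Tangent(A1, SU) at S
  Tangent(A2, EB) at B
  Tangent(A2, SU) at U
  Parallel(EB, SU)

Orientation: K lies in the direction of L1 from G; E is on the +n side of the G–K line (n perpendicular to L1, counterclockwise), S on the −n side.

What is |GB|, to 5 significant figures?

24.951

Tangency of A1 to both parallel lines with radius 7.8 puts E and S at G ± 7.8·n: E = (-3.0978, 7.1585), S = (3.0978, -7.1585). Equal radii place B and U the same way about K: B = K + 7.8·n = (18.653, 16.571), U = K − 7.8·n = (24.849, 2.2539). Then |GB| = |B − G| = 24.951.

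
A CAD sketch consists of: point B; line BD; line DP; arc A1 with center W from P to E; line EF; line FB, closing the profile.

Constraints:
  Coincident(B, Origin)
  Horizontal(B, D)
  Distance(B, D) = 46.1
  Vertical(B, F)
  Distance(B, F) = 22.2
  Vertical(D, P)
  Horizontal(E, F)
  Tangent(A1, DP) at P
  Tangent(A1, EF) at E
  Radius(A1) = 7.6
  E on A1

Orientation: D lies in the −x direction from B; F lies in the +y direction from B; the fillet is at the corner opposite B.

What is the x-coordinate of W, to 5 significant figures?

-38.500

B is at the origin; B and D share the same y with |BD| = 46.1 and D on the −x side, so D = (-46.100, 0.0000). BF is vertical with |BF| = 22.2 and F on the +y side, so F = (0.0000, 22.200). The virtual corner opposite B is at (-46.100, 22.200). The tangent condition forces WP to be normal to DP and since A1 is tangent to EF there, WE ⟂ EF, with radius 7.6, so the center W sits 7.6 in from both sides at W = (-38.500, 14.600). So W.x = -38.500.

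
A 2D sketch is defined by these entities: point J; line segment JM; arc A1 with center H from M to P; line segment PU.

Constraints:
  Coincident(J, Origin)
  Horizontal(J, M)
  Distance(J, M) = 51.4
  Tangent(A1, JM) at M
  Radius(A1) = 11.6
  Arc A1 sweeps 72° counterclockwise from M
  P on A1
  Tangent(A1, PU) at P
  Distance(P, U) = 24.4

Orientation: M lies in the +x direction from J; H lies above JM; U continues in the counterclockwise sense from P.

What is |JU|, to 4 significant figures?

76.62

J is at the origin; J and M share the same y with |JM| = 51.4 and M on the +x side, so M = (51.40, 0.000). Since A1 is tangent to JM there, HM ⟂ JM, so H = M + (0, 11.6) = (51.40, 11.60). On A1, M sits at bearing -90° from H; a 72° counterclockwise sweep puts P at bearing -18°, so P = H + 11.6·(cos -18°, sin -18°) = (62.43, 8.015). Tangency of A1 to PU means the radius HP is perpendicular to PU, so PU runs along (−sin -18°, cos -18°); with |PU| = 24.4, U = (69.97, 31.22). Then |JU| = |U − J| = 76.62.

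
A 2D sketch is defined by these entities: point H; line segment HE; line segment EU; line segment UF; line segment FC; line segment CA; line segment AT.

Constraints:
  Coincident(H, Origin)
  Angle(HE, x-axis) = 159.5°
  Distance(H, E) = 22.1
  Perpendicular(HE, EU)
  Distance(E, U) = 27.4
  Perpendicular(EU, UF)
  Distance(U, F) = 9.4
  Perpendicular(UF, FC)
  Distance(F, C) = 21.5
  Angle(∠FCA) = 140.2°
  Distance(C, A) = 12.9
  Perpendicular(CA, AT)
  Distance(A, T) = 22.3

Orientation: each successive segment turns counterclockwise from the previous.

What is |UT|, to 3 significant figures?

23.4

H is at the origin; HE runs at 159.5° with length 22.1, so E = (-20.7, 7.74). The perpendicularity gives EU at right angles to HE, so EU runs at -110°; with |EU| = 27.4, U = (-30.3, -17.9). EU ⟂ UF, so UF runs at -20.5°; with |UF| = 9.4, F = (-21.5, -21.2). The perpendicularity gives FC at right angles to UF, so FC runs at 69.5°; with |FC| = 21.5, C = (-14.0, -1.08). ∠FCA = 140.2° gives CA at 109° from the x-axis; with |CA| = 12.9, A = (-18.2, 11.1). CA ⟂ AT, so AT runs at -161°; with |AT| = 22.3, T = (-39.3, 3.73). Then |UT| = |T − U| = 23.4.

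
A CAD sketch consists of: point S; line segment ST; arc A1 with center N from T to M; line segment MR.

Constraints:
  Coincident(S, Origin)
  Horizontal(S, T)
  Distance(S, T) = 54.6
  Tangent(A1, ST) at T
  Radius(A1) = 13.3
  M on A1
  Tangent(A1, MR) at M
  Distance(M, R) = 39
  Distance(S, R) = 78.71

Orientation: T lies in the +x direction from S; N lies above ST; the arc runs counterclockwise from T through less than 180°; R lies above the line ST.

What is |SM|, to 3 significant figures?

69.5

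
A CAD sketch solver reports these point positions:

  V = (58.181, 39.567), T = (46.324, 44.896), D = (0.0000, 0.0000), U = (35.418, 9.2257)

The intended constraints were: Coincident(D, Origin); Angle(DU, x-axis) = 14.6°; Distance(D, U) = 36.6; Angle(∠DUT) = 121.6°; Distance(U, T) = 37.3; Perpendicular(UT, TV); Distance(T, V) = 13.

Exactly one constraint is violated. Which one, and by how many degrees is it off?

Perpendicular(UT, TV) — off by 7.20°.

D = (0.00, 0.00) ✓; DU at 14.60° ✓; |DU| = 36.60 ✓; ∠DUT = 121.6° ✓; |UT| = 37.30 ✓; ∠(UT, TV) = 97.20° ✗; |TV| = 13.00 ✓.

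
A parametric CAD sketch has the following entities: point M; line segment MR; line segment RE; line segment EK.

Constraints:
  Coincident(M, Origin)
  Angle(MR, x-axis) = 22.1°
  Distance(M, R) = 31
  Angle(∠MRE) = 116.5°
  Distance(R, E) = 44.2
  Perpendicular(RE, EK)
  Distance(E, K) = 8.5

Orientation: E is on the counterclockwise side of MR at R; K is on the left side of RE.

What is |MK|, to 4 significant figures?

61.14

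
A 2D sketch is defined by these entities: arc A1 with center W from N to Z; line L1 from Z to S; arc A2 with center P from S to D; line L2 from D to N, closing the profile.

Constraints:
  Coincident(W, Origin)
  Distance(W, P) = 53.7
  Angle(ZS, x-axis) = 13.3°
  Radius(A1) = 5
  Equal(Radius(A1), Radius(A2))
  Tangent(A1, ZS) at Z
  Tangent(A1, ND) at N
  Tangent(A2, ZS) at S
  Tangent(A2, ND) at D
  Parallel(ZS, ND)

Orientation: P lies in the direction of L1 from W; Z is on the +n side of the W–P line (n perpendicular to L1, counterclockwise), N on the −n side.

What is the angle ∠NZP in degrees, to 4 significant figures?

84.68°

The slot axis is L1's direction at 13.3°, so u = (cos 13.3°, sin 13.3°) = (0.9732, 0.2300) and n = (−sin 13.3°, cos 13.3°) = (-0.2300, 0.9732). W is at the origin and P lies 53.7 along u from W, so P = 53.7·u = (52.26, 12.35). Tangency of A1 to both parallel lines with radius 5.0 puts Z and N at W ± 5.0·n: Z = (-1.150, 4.866), N = (1.150, -4.866). Then cos ∠NZP = ZN·ZP / (|ZN||ZP|), giving 84.68°.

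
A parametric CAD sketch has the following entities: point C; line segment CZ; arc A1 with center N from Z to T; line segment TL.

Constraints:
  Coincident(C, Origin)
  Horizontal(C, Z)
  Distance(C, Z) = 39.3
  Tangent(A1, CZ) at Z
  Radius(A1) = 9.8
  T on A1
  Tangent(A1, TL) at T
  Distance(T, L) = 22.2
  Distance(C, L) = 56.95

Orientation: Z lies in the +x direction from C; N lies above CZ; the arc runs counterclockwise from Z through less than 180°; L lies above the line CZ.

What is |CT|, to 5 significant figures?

50.241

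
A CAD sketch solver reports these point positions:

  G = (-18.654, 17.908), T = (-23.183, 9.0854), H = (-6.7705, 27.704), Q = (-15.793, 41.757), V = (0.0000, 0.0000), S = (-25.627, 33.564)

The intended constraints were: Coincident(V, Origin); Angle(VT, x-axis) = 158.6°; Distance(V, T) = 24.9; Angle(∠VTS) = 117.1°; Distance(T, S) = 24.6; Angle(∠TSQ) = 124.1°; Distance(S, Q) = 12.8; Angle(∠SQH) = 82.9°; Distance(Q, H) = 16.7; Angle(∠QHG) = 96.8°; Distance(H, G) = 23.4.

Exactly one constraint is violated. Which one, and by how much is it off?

Distance(H, G) = 23.4 — off by 8.00.

V = (0.00, 0.00) ✓; VT at 158.6° ✓; |VT| = 24.90 ✓; ∠VTS = 117.1° ✓; |TS| = 24.60 ✓; ∠TSQ = 124.1° ✓; |SQ| = 12.80 ✓; ∠SQH = 82.90° ✓; |QH| = 16.70 ✓; ∠QHG = 96.80° ✓; |HG| = 15.40 ✗.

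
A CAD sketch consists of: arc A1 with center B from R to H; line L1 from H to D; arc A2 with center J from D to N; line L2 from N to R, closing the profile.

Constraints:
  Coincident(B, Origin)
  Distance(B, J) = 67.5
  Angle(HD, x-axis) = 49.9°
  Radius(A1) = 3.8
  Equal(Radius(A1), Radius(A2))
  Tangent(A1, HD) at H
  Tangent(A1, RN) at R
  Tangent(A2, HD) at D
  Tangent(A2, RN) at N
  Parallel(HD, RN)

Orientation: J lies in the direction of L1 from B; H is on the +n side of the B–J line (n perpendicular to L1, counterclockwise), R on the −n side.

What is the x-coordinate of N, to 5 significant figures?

46.385

Tangency of A1 to both parallel lines with radius 3.8 puts H and R at B ± 3.8·n: H = (-2.9067, 2.4477), R = (2.9067, -2.4477). Equal radii place D and N the same way about J: D = J + 3.8·n = (40.572, 54.080), N = J − 3.8·n = (46.385, 49.185). So N.x = 46.385.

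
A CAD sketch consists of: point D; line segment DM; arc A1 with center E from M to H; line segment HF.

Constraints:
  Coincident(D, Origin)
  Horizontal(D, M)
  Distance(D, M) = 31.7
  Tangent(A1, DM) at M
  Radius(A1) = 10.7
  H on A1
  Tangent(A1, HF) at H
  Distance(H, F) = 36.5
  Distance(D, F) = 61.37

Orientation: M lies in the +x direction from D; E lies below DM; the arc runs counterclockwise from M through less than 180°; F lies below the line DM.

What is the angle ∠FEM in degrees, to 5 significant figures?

170.52°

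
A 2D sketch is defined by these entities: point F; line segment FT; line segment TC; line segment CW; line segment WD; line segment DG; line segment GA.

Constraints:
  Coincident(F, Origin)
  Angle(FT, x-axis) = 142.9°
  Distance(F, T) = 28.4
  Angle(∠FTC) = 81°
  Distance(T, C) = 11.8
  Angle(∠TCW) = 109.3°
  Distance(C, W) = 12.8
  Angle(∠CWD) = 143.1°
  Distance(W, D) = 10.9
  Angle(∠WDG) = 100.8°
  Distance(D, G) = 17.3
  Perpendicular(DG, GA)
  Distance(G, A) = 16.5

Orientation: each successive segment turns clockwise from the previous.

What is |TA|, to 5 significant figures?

4.7440

F is at the origin; FT runs at 142.9° with length 28.4, so T = (-22.651, 17.131). ∠FTC = 81.0° gives TC at 43.900° from the x-axis; with |TC| = 11.8, C = (-14.149, 25.313). ∠TCW = 109.3° gives CW at -26.800° from the x-axis; with |CW| = 12.8, W = (-2.7238, 19.542). ∠CWD = 143.1° gives WD at -63.700° from the x-axis; with |WD| = 10.9, D = (2.1057, 9.7703). ∠WDG = 100.8° gives DG at -142.90° from the x-axis; with |DG| = 17.3, G = (-11.693, -0.66518). DG ⟂ GA, so GA runs at 127.10°; with |GA| = 16.5, A = (-21.645, 12.495). Then |TA| = |A − T| = 4.7440.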